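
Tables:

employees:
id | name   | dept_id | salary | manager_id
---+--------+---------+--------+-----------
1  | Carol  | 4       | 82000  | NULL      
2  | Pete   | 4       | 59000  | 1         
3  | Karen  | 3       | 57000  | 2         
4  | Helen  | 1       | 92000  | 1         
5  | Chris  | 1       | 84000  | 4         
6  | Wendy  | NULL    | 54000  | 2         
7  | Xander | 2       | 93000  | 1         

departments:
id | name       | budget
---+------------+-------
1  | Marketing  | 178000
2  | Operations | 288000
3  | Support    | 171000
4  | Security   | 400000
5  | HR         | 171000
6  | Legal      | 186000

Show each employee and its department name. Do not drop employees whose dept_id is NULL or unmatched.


LEFT JOIN keeps every row from employees (the left table); where dept_id has no match in departments, the department columns become NULL. Walk through each employee:
  - employee 1 (Carol): dept_id=4 -> matches Security
  - employee 2 (Pete): dept_id=4 -> matches Security
  - employee 3 (Karen): dept_id=3 -> matches Support
  - employee 4 (Helen): dept_id=1 -> matches Marketing
  - employee 5 (Chris): dept_id=1 -> matches Marketing
  - employee 6 (Wendy): dept_id=NULL, no match -> kept with NULL
  - employee 7 (Xander): dept_id=2 -> matches Operations
All 7 rows appear; 1 has NULL department.

SQL:
SELECT a.name, b.name AS department
FROM employees a
LEFT JOIN departments b ON a.dept_id = b.id

Result:
name   | department
-------+-----------
Carol  | Security  
Pete   | Security  
Karen  | Support   
Helen  | Marketing 
Chris  | Marketing 
Wendy  | NULL      
Xander | Operations


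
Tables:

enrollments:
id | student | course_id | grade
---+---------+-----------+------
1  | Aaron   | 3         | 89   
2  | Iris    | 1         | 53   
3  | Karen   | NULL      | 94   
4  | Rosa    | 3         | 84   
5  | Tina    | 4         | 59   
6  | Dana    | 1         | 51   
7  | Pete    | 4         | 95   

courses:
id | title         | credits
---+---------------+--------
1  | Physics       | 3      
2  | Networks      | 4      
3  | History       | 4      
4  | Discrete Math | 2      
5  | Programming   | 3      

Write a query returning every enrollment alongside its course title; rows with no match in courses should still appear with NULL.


LEFT JOIN keeps every row from enrollments (the left table); where course_id has no match in courses, the course columns become NULL. Walk through each enrollment:
  - enrollment 1 (Aaron): course_id=3 -> matches History
  - enrollment 2 (Iris): course_id=1 -> matches Physics
  - enrollment 3 (Karen): course_id=NULL, no match -> kept with NULL
  - enrollment 4 (Rosa): course_id=3 -> matches History
  - enrollment 5 (Tina): course_id=4 -> matches Discrete Math
  - enrollment 6 (Dana): course_id=1 -> matches Physics
  - enrollment 7 (Pete): course_id=4 -> matches Discrete Math
All 7 rows appear; 1 has NULL course.

SQL:
SELECT a.student, b.title AS course
FROM enrollments a
LEFT JOIN courses b ON a.course_id = b.id

Result:
student | course       
--------+--------------
Aaron   | History      
Iris    | Physics      
Karen   | NULL         
Rosa    | History      
Tina    | Discrete Math
Dana    | Physics      
Pete    | Discrete Math


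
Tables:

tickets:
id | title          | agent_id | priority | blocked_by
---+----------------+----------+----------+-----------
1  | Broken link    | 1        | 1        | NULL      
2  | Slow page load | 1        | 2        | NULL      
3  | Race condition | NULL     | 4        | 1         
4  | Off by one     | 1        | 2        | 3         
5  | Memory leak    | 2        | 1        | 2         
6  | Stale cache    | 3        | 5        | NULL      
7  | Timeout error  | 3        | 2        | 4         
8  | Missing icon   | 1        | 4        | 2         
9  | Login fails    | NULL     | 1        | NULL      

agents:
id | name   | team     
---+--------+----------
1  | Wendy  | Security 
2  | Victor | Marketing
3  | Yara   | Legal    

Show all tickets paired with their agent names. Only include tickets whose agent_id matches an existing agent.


INNER JOIN keeps only tickets rows whose agent_id matches an id in agents. Walk through each ticket:
  - ticket 1 (Broken link): agent_id=1 -> matches Wendy
  - ticket 2 (Slow page load): agent_id=1 -> matches Wendy
  - ticket 3 (Race condition): agent_id=NULL, no match -> dropped
  - ticket 4 (Off by one): agent_id=1 -> matches Wendy
  - ticket 5 (Memory leak): agent_id=2 -> matches Victor
  - ticket 6 (Stale cache): agent_id=3 -> matches Yara
  - ticket 7 (Timeout error): agent_id=3 -> matches Yara
  - ticket 8 (Missing icon): agent_id=1 -> matches Wendy
  - ticket 9 (Login fails): agent_id=NULL, no match -> dropped
So 2 of 9 rows are dropped.

SQL:
SELECT a.title, b.name AS agent
FROM tickets a
INNER JOIN agents b ON a.agent_id = b.id

Result:
title          | agent 
---------------+-------
Broken link    | Wendy 
Slow page load | Wendy 
Off by one     | Wendy 
Memory leak    | Victor
Stale cache    | Yara  
Timeout error  | Yara  
Missing icon   | Wendy 


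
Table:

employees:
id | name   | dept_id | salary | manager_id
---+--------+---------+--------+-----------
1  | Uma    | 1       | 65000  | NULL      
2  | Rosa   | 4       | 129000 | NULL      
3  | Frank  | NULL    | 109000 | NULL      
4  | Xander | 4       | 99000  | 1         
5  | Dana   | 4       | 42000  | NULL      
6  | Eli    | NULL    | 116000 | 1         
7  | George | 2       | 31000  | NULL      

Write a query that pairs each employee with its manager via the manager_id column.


This is a self-join: employees is joined to a second copy of itself, matching each row's manager_id to another row's id. Use LEFT JOIN so rows with manager_id=NULL are kept.
  - employee 1 (Uma): manager_id=NULL -> NULL
  - employee 2 (Rosa): manager_id=NULL -> NULL
  - employee 3 (Frank): manager_id=NULL -> NULL
  - employee 4 (Xander): manager_id=1 -> Uma
  - employee 5 (Dana): manager_id=NULL -> NULL
  - employee 6 (Eli): manager_id=1 -> Uma
  - employee 7 (George): manager_id=NULL -> NULL

SQL:
SELECT a.name AS item, b.name AS manager
FROM employees a
LEFT JOIN employees b ON a.manager_id = b.id

Result:
item   | manager
-------+--------
Uma    | NULL   
Rosa   | NULL   
Frank  | NULL   
Xander | Uma    
Dana   | NULL   
Eli    | Uma    
George | NULL   


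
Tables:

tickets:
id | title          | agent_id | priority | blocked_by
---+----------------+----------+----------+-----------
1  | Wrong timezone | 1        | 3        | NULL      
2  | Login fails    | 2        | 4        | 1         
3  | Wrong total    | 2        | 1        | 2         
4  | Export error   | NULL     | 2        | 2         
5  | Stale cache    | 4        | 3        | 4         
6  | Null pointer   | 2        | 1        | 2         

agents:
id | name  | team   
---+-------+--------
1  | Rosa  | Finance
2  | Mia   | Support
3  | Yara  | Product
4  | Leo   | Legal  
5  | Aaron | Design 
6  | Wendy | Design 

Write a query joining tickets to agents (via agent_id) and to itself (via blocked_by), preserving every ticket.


Two LEFT JOINs from the same base table tickets: one to agents via agent_id, one to tickets itself via blocked_by. Both are LEFT so every ticket is preserved.
Match against agents:
  - ticket 1 (Wrong timezone): agent_id=1 -> matches Rosa
  - ticket 2 (Login fails): agent_id=2 -> matches Mia
  - ticket 3 (Wrong total): agent_id=2 -> matches Mia
  - ticket 4 (Export error): agent_id=NULL, no match -> kept with NULL
  - ticket 5 (Stale cache): agent_id=4 -> matches Leo
  - ticket 6 (Null pointer): agent_id=2 -> matches Mia
Match against tickets (self):
  - ticket 1 (Wrong timezone): blocked_by=NULL -> NULL
  - ticket 2 (Login fails): blocked_by=1 -> Wrong timezone
  - ticket 3 (Wrong total): blocked_by=2 -> Login fails
  - ticket 4 (Export error): blocked_by=2 -> Login fails
  - ticket 5 (Stale cache): blocked_by=4 -> Export error
  - ticket 6 (Null pointer): blocked_by=2 -> Login fails

SQL:
SELECT a.title, b.name AS agent, c.title AS blocked_by
FROM tickets a
LEFT JOIN agents b ON a.agent_id = b.id
LEFT JOIN tickets c ON a.blocked_by = c.id

Result:
title          | agent | blocked_by    
---------------+-------+---------------
Wrong timezone | Rosa  | NULL          
Login fails    | Mia   | Wrong timezone
Wrong total    | Mia   | Login fails   
Export error   | NULL  | Login fails   
Stale cache    | Leo   | Export error  
Null pointer   | Mia   | Login fails   


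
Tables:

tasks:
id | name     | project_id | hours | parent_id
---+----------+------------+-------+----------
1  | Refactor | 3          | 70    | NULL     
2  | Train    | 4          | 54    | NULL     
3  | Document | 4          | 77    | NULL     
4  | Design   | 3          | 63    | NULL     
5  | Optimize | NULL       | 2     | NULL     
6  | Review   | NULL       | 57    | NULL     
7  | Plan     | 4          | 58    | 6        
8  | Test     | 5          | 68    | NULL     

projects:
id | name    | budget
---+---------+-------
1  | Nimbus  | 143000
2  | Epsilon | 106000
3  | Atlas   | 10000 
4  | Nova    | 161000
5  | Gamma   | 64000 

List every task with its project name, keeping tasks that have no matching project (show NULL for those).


LEFT JOIN keeps every row from tasks (the left table); where project_id has no match in projects, the project columns become NULL. Walk through each task:
  - task 1 (Refactor): project_id=3 -> matches Atlas
  - task 2 (Train): project_id=4 -> matches Nova
  - task 3 (Document): project_id=4 -> matches Nova
  - task 4 (Design): project_id=3 -> matches Atlas
  - task 5 (Optimize): project_id=NULL, no match -> kept with NULL
  - task 6 (Review): project_id=NULL, no match -> kept with NULL
  - task 7 (Plan): project_id=4 -> matches Nova
  - task 8 (Test): project_id=5 -> matches Gamma
All 8 rows appear; 2 have NULL project.

SQL:
SELECT a.name, b.name AS project
FROM tasks a
LEFT JOIN projects b ON a.project_id = b.id

Result:
name     | project
---------+--------
Refactor | Atlas  
Train    | Nova   
Document | Nova   
Design   | Atlas  
Optimize | NULL   
Review   | NULL   
Plan     | Nova   
Test     | Gamma  


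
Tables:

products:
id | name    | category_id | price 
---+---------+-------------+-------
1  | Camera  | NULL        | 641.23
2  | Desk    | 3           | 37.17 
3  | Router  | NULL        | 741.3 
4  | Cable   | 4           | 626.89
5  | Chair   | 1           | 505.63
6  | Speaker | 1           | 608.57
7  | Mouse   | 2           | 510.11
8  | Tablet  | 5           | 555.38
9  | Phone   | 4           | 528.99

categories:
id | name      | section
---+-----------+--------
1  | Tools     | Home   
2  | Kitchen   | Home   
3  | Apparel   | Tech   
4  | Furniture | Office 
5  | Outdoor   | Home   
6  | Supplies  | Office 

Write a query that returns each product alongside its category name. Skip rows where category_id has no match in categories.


INNER JOIN keeps only products rows whose category_id matches an id in categories. Walk through each product:
  - product 1 (Camera): category_id=NULL, no match -> dropped
  - product 2 (Desk): category_id=3 -> matches Apparel
  - product 3 (Router): category_id=NULL, no match -> dropped
  - product 4 (Cable): category_id=4 -> matches Furniture
  - product 5 (Chair): category_id=1 -> matches Tools
  - product 6 (Speaker): category_id=1 -> matches Tools
  - product 7 (Mouse): category_id=2 -> matches Kitchen
  - product 8 (Tablet): category_id=5 -> matches Outdoor
  - product 9 (Phone): category_id=4 -> matches Furniture
So 2 of 9 rows are dropped.

SQL:
SELECT a.name, b.name AS category
FROM products a
INNER JOIN categories b ON a.category_id = b.id

Result:
name    | category 
--------+----------
Desk    | Apparel  
Cable   | Furniture
Chair   | Tools    
Speaker | Tools    
Mouse   | Kitchen  
Tablet  | Outdoor  
Phone   | Furniture


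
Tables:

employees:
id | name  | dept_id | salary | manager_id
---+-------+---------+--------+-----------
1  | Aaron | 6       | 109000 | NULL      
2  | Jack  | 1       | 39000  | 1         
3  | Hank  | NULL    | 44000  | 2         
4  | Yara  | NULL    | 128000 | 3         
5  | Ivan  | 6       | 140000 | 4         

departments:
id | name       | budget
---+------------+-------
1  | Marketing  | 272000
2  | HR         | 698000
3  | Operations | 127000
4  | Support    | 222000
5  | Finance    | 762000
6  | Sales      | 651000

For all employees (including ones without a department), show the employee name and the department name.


LEFT JOIN keeps every row from employees (the left table); where dept_id has no match in departments, the department columns become NULL. Walk through each employee:
  - employee 1 (Aaron): dept_id=6 -> matches Sales
  - employee 2 (Jack): dept_id=1 -> matches Marketing
  - employee 3 (Hank): dept_id=NULL, no match -> kept with NULL
  - employee 4 (Yara): dept_id=NULL, no match -> kept with NULL
  - employee 5 (Ivan): dept_id=6 -> matches Sales
All 5 rows appear; 2 have NULL department.

SQL:
SELECT a.name, b.name AS department
FROM employees a
LEFT JOIN departments b ON a.dept_id = b.id

Result:
name  | department
------+-----------
Aaron | Sales     
Jack  | Marketing 
Hank  | NULL      
Yara  | NULL      
Ivan  | Sales     


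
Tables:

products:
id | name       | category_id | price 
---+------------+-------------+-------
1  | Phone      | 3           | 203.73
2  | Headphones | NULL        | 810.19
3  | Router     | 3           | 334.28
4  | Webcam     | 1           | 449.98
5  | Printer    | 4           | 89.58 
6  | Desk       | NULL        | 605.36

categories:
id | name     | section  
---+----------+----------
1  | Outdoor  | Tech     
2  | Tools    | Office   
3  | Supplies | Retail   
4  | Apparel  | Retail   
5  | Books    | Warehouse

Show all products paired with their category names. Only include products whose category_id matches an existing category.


INNER JOIN keeps only products rows whose category_id matches an id in categories. Walk through each product:
  - product 1 (Phone): category_id=3 -> matches Supplies
  - product 2 (Headphones): category_id=NULL, no match -> dropped
  - product 3 (Router): category_id=3 -> matches Supplies
  - product 4 (Webcam): category_id=1 -> matches Outdoor
  - product 5 (Printer): category_id=4 -> matches Apparel
  - product 6 (Desk): category_id=NULL, no match -> dropped
So 2 of 6 rows are dropped.

SQL:
SELECT a.name, b.name AS category
FROM products a
INNER JOIN categories b ON a.category_id = b.id

Result:
name    | category
--------+---------
Phone   | Supplies
Router  | Supplies
Webcam  | Outdoor 
Printer | Apparel 


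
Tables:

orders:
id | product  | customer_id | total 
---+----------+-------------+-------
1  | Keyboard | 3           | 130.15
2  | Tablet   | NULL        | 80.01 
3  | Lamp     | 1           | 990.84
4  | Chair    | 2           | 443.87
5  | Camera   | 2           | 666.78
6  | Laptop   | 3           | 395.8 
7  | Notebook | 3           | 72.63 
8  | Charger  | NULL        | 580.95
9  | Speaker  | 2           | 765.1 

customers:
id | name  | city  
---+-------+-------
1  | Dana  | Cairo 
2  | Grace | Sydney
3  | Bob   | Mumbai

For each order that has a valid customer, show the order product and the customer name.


INNER JOIN keeps only orders rows whose customer_id matches an id in customers. Walk through each order:
  - order 1 (Keyboard): customer_id=3 -> matches Bob
  - order 2 (Tablet): customer_id=NULL, no match -> dropped
  - order 3 (Lamp): customer_id=1 -> matches Dana
  - order 4 (Chair): customer_id=2 -> matches Grace
  - order 5 (Camera): customer_id=2 -> matches Grace
  - order 6 (Laptop): customer_id=3 -> matches Bob
  - order 7 (Notebook): customer_id=3 -> matches Bob
  - order 8 (Charger): customer_id=NULL, no match -> dropped
  - order 9 (Speaker): customer_id=2 -> matches Grace
So 2 of 9 rows are dropped.

SQL:
SELECT a.product, b.name AS customer
FROM orders a
INNER JOIN customers b ON a.customer_id = b.id

Result:
product  | customer
---------+---------
Keyboard | Bob     
Lamp     | Dana    
Chair    | Grace   
Camera   | Grace   
Laptop   | Bob     
Notebook | Bob     
Speaker  | Grace   


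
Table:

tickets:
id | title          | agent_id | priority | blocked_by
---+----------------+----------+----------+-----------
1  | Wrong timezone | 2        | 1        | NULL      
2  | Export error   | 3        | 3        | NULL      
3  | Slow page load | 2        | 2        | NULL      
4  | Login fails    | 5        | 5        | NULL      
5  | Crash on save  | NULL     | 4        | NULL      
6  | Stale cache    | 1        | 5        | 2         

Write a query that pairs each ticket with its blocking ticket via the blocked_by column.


This is a self-join: tickets is joined to a second copy of itself, matching each row's blocked_by to another row's id. Use LEFT JOIN so rows with blocked_by=NULL are kept.
  - ticket 1 (Wrong timezone): blocked_by=NULL -> NULL
  - ticket 2 (Export error): blocked_by=NULL -> NULL
  - ticket 3 (Slow page load): blocked_by=NULL -> NULL
  - ticket 4 (Login fails): blocked_by=NULL -> NULL
  - ticket 5 (Crash on save): blocked_by=NULL -> NULL
  - ticket 6 (Stale cache): blocked_by=2 -> Export error

SQL:
SELECT a.title AS item, b.title AS blocked_by
FROM tickets a
LEFT JOIN tickets b ON a.blocked_by = b.id

Result:
item           | blocked_by  
---------------+-------------
Wrong timezone | NULL        
Export error   | NULL        
Slow page load | NULL        
Login fails    | NULL        
Crash on save  | NULL        
Stale cache    | Export error


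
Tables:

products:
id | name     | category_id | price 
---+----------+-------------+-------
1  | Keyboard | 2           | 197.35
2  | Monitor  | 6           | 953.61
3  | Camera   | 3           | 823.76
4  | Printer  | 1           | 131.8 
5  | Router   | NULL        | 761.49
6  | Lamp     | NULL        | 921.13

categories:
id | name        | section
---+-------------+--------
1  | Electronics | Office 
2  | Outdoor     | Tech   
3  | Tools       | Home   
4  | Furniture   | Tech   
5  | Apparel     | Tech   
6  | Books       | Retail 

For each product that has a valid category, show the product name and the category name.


INNER JOIN keeps only products rows whose category_id matches an id in categories. Walk through each product:
  - product 1 (Keyboard): category_id=2 -> matches Outdoor
  - product 2 (Monitor): category_id=6 -> matches Books
  - product 3 (Camera): category_id=3 -> matches Tools
  - product 4 (Printer): category_id=1 -> matches Electronics
  - product 5 (Router): category_id=NULL, no match -> dropped
  - product 6 (Lamp): category_id=NULL, no match -> dropped
So 2 of 6 rows are dropped.

SQL:
SELECT a.name, b.name AS category
FROM products a
INNER JOIN categories b ON a.category_id = b.id

Result:
name     | category   
---------+------------
Keyboard | Outdoor    
Monitor  | Books      
Camera   | Tools      
Printer  | Electronics


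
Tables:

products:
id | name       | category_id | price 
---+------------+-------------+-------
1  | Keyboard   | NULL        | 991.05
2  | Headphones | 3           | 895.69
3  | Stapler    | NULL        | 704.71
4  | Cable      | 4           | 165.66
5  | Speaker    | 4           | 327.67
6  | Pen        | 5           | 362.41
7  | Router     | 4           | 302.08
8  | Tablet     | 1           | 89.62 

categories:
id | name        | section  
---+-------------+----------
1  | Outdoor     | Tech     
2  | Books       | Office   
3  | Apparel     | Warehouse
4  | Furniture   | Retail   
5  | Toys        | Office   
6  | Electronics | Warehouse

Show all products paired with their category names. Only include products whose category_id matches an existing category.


INNER JOIN keeps only products rows whose category_id matches an id in categories. Walk through each product:
  - product 1 (Keyboard): category_id=NULL, no match -> dropped
  - product 2 (Headphones): category_id=3 -> matches Apparel
  - product 3 (Stapler): category_id=NULL, no match -> dropped
  - product 4 (Cable): category_id=4 -> matches Furniture
  - product 5 (Speaker): category_id=4 -> matches Furniture
  - product 6 (Pen): category_id=5 -> matches Toys
  - product 7 (Router): category_id=4 -> matches Furniture
  - product 8 (Tablet): category_id=1 -> matches Outdoor
So 2 of 8 rows are dropped.

SQL:
SELECT a.name, b.name AS category
FROM products a
INNER JOIN categories b ON a.category_id = b.id

Result:
name       | category 
-----------+----------
Headphones | Apparel  
Cable      | Furniture
Speaker    | Furniture
Pen        | Toys     
Router     | Furniture
Tablet     | Outdoor  


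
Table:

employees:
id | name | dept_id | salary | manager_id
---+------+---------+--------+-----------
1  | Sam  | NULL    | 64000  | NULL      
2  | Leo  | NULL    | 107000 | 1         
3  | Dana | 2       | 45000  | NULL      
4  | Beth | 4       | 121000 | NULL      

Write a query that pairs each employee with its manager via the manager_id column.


This is a self-join: employees is joined to a second copy of itself, matching each row's manager_id to another row's id. Use LEFT JOIN so rows with manager_id=NULL are kept.
  - employee 1 (Sam): manager_id=NULL -> NULL
  - employee 2 (Leo): manager_id=1 -> Sam
  - employee 3 (Dana): manager_id=NULL -> NULL
  - employee 4 (Beth): manager_id=NULL -> NULL

SQL:
SELECT a.name AS item, b.name AS manager
FROM employees a
LEFT JOIN employees b ON a.manager_id = b.id

Result:
item | manager
-----+--------
Sam  | NULL   
Leo  | Sam    
Dana | NULL   
Beth | NULL   


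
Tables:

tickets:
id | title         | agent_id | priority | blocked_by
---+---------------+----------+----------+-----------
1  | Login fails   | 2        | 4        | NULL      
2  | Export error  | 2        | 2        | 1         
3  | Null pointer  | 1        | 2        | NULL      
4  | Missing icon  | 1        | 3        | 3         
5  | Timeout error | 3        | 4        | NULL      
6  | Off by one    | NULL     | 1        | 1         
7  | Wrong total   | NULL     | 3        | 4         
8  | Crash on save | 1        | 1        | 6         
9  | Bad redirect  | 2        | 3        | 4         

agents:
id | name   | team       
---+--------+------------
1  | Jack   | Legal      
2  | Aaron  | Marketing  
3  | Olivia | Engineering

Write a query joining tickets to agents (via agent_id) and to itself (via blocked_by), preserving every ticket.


Two LEFT JOINs from the same base table tickets: one to agents via agent_id, one to tickets itself via blocked_by. Both are LEFT so every ticket is preserved.
Match against agents:
  - ticket 1 (Login fails): agent_id=2 -> matches Aaron
  - ticket 2 (Export error): agent_id=2 -> matches Aaron
  - ticket 3 (Null pointer): agent_id=1 -> matches Jack
  - ticket 4 (Missing icon): agent_id=1 -> matches Jack
  - ticket 5 (Timeout error): agent_id=3 -> matches Olivia
  - ticket 6 (Off by one): agent_id=NULL, no match -> kept with NULL
  - ticket 7 (Wrong total): agent_id=NULL, no match -> kept with NULL
  - ticket 8 (Crash on save): agent_id=1 -> matches Jack
  - ticket 9 (Bad redirect): agent_id=2 -> matches Aaron
Match against tickets (self):
  - ticket 1 (Login fails): blocked_by=NULL -> NULL
  - ticket 2 (Export error): blocked_by=1 -> Login fails
  - ticket 3 (Null pointer): blocked_by=NULL -> NULL
  - ticket 4 (Missing icon): blocked_by=3 -> Null pointer
  - ticket 5 (Timeout error): blocked_by=NULL -> NULL
  - ticket 6 (Off by one): blocked_by=1 -> Login fails
  - ticket 7 (Wrong total): blocked_by=4 -> Missing icon
  - ticket 8 (Crash on save): blocked_by=6 -> Off by one
  - ticket 9 (Bad redirect): blocked_by=4 -> Missing icon

SQL:
SELECT a.title, b.name AS agent, c.title AS blocked_by
FROM tickets a
LEFT JOIN agents b ON a.agent_id = b.id
LEFT JOIN tickets c ON a.blocked_by = c.id

Result:
title         | agent  | blocked_by  
--------------+--------+-------------
Login fails   | Aaron  | NULL        
Export error  | Aaron  | Login fails 
Null pointer  | Jack   | NULL        
Missing icon  | Jack   | Null pointer
Timeout error | Olivia | NULL        
Off by one    | NULL   | Login fails 
Wrong total   | NULL   | Missing icon
Crash on save | Jack   | Off by one  
Bad redirect  | Aaron  | Missing icon


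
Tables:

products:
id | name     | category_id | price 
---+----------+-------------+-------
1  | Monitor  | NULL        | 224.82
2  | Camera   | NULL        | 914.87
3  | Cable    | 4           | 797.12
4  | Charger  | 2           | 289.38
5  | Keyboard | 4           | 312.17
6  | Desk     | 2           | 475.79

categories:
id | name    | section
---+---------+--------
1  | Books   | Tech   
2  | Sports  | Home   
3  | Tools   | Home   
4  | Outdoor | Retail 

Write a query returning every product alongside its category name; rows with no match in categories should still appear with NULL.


LEFT JOIN keeps every row from products (the left table); where category_id has no match in categories, the category columns become NULL. Walk through each product:
  - product 1 (Monitor): category_id=NULL, no match -> kept with NULL
  - product 2 (Camera): category_id=NULL, no match -> kept with NULL
  - product 3 (Cable): category_id=4 -> matches Outdoor
  - product 4 (Charger): category_id=2 -> matches Sports
  - product 5 (Keyboard): category_id=4 -> matches Outdoor
  - product 6 (Desk): category_id=2 -> matches Sports
All 6 rows appear; 2 have NULL category.

SQL:
SELECT a.name, b.name AS category
FROM products a
LEFT JOIN categories b ON a.category_id = b.id

Result:
name     | category
---------+---------
Monitor  | NULL    
Camera   | NULL    
Cable    | Outdoor 
Charger  | Sports  
Keyboard | Outdoor 
Desk     | Sports  


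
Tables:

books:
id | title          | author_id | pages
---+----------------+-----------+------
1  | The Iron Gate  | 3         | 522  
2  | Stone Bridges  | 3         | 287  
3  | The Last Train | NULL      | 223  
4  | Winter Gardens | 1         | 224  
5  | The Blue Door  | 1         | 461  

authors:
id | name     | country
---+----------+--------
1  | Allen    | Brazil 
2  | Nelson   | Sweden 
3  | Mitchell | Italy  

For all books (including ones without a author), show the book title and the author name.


LEFT JOIN keeps every row from books (the left table); where author_id has no match in authors, the author columns become NULL. Walk through each book:
  - book 1 (The Iron Gate): author_id=3 -> matches Mitchell
  - book 2 (Stone Bridges): author_id=3 -> matches Mitchell
  - book 3 (The Last Train): author_id=NULL, no match -> kept with NULL
  - book 4 (Winter Gardens): author_id=1 -> matches Allen
  - book 5 (The Blue Door): author_id=1 -> matches Allen
All 5 rows appear; 1 has NULL author.

SQL:
SELECT a.title, b.name AS author
FROM books a
LEFT JOIN authors b ON a.author_id = b.id

Result:
title          | author  
---------------+---------
The Iron Gate  | Mitchell
Stone Bridges  | Mitchell
The Last Train | NULL    
Winter Gardens | Allen   
The Blue Door  | Allen   


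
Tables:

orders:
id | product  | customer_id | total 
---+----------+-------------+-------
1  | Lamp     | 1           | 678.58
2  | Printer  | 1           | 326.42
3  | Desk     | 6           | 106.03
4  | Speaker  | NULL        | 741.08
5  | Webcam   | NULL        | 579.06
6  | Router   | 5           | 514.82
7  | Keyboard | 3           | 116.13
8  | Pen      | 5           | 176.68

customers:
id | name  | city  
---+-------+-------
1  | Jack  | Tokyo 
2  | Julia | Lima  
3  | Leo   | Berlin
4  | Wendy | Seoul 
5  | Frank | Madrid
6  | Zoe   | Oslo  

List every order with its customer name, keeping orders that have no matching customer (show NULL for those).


LEFT JOIN keeps every row from orders (the left table); where customer_id has no match in customers, the customer columns become NULL. Walk through each order:
  - order 1 (Lamp): customer_id=1 -> matches Jack
  - order 2 (Printer): customer_id=1 -> matches Jack
  - order 3 (Desk): customer_id=6 -> matches Zoe
  - order 4 (Speaker): customer_id=NULL, no match -> kept with NULL
  - order 5 (Webcam): customer_id=NULL, no match -> kept with NULL
  - order 6 (Router): customer_id=5 -> matches Frank
  - order 7 (Keyboard): customer_id=3 -> matches Leo
  - order 8 (Pen): customer_id=5 -> matches Frank
All 8 rows appear; 2 have NULL customer.

SQL:
SELECT a.product, b.name AS customer
FROM orders a
LEFT JOIN customers b ON a.customer_id = b.id

Result:
product  | customer
---------+---------
Lamp     | Jack    
Printer  | Jack    
Desk     | Zoe     
Speaker  | NULL    
Webcam   | NULL    
Router   | Frank   
Keyboard | Leo     
Pen      | Frank   


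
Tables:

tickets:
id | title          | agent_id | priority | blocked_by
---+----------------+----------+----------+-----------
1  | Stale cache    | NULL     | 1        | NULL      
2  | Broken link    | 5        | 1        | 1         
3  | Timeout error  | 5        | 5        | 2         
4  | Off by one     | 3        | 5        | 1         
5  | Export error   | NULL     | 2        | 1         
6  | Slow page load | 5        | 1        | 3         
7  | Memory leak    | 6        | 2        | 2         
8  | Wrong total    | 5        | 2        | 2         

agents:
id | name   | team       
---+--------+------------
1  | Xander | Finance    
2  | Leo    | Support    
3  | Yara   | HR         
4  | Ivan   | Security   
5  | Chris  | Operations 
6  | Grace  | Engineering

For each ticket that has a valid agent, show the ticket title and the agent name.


INNER JOIN keeps only tickets rows whose agent_id matches an id in agents. Walk through each ticket:
  - ticket 1 (Stale cache): agent_id=NULL, no match -> dropped
  - ticket 2 (Broken link): agent_id=5 -> matches Chris
  - ticket 3 (Timeout error): agent_id=5 -> matches Chris
  - ticket 4 (Off by one): agent_id=3 -> matches Yara
  - ticket 5 (Export error): agent_id=NULL, no match -> dropped
  - ticket 6 (Slow page load): agent_id=5 -> matches Chris
  - ticket 7 (Memory leak): agent_id=6 -> matches Grace
  - ticket 8 (Wrong total): agent_id=5 -> matches Chris
So 2 of 8 rows are dropped.

SQL:
SELECT a.title, b.name AS agent
FROM tickets a
INNER JOIN agents b ON a.agent_id = b.id

Result:
title          | agent
---------------+------
Broken link    | Chris
Timeout error  | Chris
Off by one     | Yara 
Slow page load | Chris
Memory leak    | Grace
Wrong total    | Chris


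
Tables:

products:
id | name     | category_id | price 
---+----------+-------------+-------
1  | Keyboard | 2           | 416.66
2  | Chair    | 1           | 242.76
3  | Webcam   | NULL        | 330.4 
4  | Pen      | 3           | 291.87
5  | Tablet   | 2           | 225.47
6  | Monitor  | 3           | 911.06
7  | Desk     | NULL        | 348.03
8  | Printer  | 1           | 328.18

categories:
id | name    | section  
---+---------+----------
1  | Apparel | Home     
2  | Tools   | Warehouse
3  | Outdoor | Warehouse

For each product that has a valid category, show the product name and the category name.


INNER JOIN keeps only products rows whose category_id matches an id in categories. Walk through each product:
  - product 1 (Keyboard): category_id=2 -> matches Tools
  - product 2 (Chair): category_id=1 -> matches Apparel
  - product 3 (Webcam): category_id=NULL, no match -> dropped
  - product 4 (Pen): category_id=3 -> matches Outdoor
  - product 5 (Tablet): category_id=2 -> matches Tools
  - product 6 (Monitor): category_id=3 -> matches Outdoor
  - product 7 (Desk): category_id=NULL, no match -> dropped
  - product 8 (Printer): category_id=1 -> matches Apparel
So 2 of 8 rows are dropped.

SQL:
SELECT a.name, b.name AS category
FROM products a
INNER JOIN categories b ON a.category_id = b.id

Result:
name     | category
---------+---------
Keyboard | Tools   
Chair    | Apparel 
Pen      | Outdoor 
Tablet   | Tools   
Monitor  | Outdoor 
Printer  | Apparel 


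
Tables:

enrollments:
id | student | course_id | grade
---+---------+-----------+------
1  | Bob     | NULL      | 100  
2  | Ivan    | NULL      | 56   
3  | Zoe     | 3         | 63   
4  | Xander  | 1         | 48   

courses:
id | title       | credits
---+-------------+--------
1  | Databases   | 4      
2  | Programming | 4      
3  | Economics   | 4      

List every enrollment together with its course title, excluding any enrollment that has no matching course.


INNER JOIN keeps only enrollments rows whose course_id matches an id in courses. Walk through each enrollment:
  - enrollment 1 (Bob): course_id=NULL, no match -> dropped
  - enrollment 2 (Ivan): course_id=NULL, no match -> dropped
  - enrollment 3 (Zoe): course_id=3 -> matches Economics
  - enrollment 4 (Xander): course_id=1 -> matches Databases
So 2 of 4 rows are dropped.

SQL:
SELECT a.student, b.title AS course
FROM enrollments a
INNER JOIN courses b ON a.course_id = b.id

Result:
student | course   
--------+----------
Zoe     | Economics
Xander  | Databases


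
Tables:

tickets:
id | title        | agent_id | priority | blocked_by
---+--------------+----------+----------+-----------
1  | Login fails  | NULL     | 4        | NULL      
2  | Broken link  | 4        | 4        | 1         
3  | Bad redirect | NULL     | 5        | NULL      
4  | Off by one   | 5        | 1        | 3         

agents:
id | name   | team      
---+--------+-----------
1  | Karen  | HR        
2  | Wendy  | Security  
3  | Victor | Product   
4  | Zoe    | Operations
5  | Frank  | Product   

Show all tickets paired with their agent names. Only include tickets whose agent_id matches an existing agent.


INNER JOIN keeps only tickets rows whose agent_id matches an id in agents. Walk through each ticket:
  - ticket 1 (Login fails): agent_id=NULL, no match -> dropped
  - ticket 2 (Broken link): agent_id=4 -> matches Zoe
  - ticket 3 (Bad redirect): agent_id=NULL, no match -> dropped
  - ticket 4 (Off by one): agent_id=5 -> matches Frank
So 2 of 4 rows are dropped.

SQL:
SELECT a.title, b.name AS agent
FROM tickets a
INNER JOIN agents b ON a.agent_id = b.id

Result:
title       | agent
------------+------
Broken link | Zoe  
Off by one  | Frank


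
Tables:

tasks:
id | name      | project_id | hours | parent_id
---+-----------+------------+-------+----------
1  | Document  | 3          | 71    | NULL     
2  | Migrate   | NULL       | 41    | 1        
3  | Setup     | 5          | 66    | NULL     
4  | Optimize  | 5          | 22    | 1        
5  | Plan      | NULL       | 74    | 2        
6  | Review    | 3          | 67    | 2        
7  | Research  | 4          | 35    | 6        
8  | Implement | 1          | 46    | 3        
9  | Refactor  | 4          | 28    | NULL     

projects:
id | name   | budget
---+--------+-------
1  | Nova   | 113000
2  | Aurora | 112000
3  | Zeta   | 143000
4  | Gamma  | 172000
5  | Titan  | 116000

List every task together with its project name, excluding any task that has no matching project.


INNER JOIN keeps only tasks rows whose project_id matches an id in projects. Walk through each task:
  - task 1 (Document): project_id=3 -> matches Zeta
  - task 2 (Migrate): project_id=NULL, no match -> dropped
  - task 3 (Setup): project_id=5 -> matches Titan
  - task 4 (Optimize): project_id=5 -> matches Titan
  - task 5 (Plan): project_id=NULL, no match -> dropped
  - task 6 (Review): project_id=3 -> matches Zeta
  - task 7 (Research): project_id=4 -> matches Gamma
  - task 8 (Implement): project_id=1 -> matches Nova
  - task 9 (Refactor): project_id=4 -> matches Gamma
So 2 of 9 rows are dropped.

SQL:
SELECT a.name, b.name AS project
FROM tasks a
INNER JOIN projects b ON a.project_id = b.id

Result:
name      | project
----------+--------
Document  | Zeta   
Setup     | Titan  
Optimize  | Titan  
Review    | Zeta   
Research  | Gamma  
Implement | Nova   
Refactor  | Gamma  


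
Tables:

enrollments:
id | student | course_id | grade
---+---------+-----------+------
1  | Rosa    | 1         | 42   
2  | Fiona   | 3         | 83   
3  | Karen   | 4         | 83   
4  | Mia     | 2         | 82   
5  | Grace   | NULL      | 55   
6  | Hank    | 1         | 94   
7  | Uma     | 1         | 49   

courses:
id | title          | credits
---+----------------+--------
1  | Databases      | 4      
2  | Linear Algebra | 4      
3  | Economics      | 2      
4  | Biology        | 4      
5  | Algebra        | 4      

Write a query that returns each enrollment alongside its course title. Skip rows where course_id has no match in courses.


INNER JOIN keeps only enrollments rows whose course_id matches an id in courses. Walk through each enrollment:
  - enrollment 1 (Rosa): course_id=1 -> matches Databases
  - enrollment 2 (Fiona): course_id=3 -> matches Economics
  - enrollment 3 (Karen): course_id=4 -> matches Biology
  - enrollment 4 (Mia): course_id=2 -> matches Linear Algebra
  - enrollment 5 (Grace): course_id=NULL, no match -> dropped
  - enrollment 6 (Hank): course_id=1 -> matches Databases
  - enrollment 7 (Uma): course_id=1 -> matches Databases
So 1 of 7 rows is dropped.

SQL:
SELECT a.student, b.title AS course
FROM enrollments a
INNER JOIN courses b ON a.course_id = b.id

Result:
student | course        
--------+---------------
Rosa    | Databases     
Fiona   | Economics     
Karen   | Biology       
Mia     | Linear Algebra
Hank    | Databases     
Uma     | Databases     


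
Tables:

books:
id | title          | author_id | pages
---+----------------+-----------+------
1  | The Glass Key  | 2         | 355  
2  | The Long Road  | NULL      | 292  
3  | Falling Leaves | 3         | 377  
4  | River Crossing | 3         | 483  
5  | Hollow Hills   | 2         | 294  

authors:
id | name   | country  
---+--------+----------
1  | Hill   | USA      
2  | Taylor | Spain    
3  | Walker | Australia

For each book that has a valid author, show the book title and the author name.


INNER JOIN keeps only books rows whose author_id matches an id in authors. Walk through each book:
  - book 1 (The Glass Key): author_id=2 -> matches Taylor
  - book 2 (The Long Road): author_id=NULL, no match -> dropped
  - book 3 (Falling Leaves): author_id=3 -> matches Walker
  - book 4 (River Crossing): author_id=3 -> matches Walker
  - book 5 (Hollow Hills): author_id=2 -> matches Taylor
So 1 of 5 rows is dropped.

SQL:
SELECT a.title, b.name AS author
FROM books a
INNER JOIN authors b ON a.author_id = b.id

Result:
title          | author
---------------+-------
The Glass Key  | Taylor
Falling Leaves | Walker
River Crossing | Walker
Hollow Hills   | Taylor


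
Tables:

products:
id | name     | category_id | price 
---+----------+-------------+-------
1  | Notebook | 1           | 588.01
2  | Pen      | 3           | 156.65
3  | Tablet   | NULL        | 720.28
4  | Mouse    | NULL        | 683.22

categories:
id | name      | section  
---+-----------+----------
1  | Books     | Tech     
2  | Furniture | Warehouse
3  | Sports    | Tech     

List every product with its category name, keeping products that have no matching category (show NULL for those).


LEFT JOIN keeps every row from products (the left table); where category_id has no match in categories, the category columns become NULL. Walk through each product:
  - product 1 (Notebook): category_id=1 -> matches Books
  - product 2 (Pen): category_id=3 -> matches Sports
  - product 3 (Tablet): category_id=NULL, no match -> kept with NULL
  - product 4 (Mouse): category_id=NULL, no match -> kept with NULL
All 4 rows appear; 2 have NULL category.

SQL:
SELECT a.name, b.name AS category
FROM products a
LEFT JOIN categories b ON a.category_id = b.id

Result:
name     | category
---------+---------
Notebook | Books   
Pen      | Sports  
Tablet   | NULL    
Mouse    | NULL    


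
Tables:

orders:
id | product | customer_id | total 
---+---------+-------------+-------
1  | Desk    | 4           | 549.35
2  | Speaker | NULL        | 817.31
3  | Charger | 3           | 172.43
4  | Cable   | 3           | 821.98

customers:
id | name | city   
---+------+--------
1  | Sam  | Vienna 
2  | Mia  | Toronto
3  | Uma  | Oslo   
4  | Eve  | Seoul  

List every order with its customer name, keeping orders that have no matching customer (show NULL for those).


LEFT JOIN keeps every row from orders (the left table); where customer_id has no match in customers, the customer columns become NULL. Walk through each order:
  - order 1 (Desk): customer_id=4 -> matches Eve
  - order 2 (Speaker): customer_id=NULL, no match -> kept with NULL
  - order 3 (Charger): customer_id=3 -> matches Uma
  - order 4 (Cable): customer_id=3 -> matches Uma
All 4 rows appear; 1 has NULL customer.

SQL:
SELECT a.product, b.name AS customer
FROM orders a
LEFT JOIN customers b ON a.customer_id = b.id

Result:
product | customer
--------+---------
Desk    | Eve     
Speaker | NULL    
Charger | Uma     
Cable   | Uma     
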